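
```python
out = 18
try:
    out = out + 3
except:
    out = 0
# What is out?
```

Step-by-step execution trace:
1. out starts at 18.
2. try: `out = out + 3` → out = 21. No exception raised.
3. `except` is skipped.
Result: 21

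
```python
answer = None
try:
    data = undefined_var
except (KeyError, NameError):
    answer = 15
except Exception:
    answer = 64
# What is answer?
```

Step-by-step execution trace:
1. `data = undefined_var` raises NameError.
2. `except (KeyError, NameError)` matches (NameError is in the tuple) → answer = 15.
3. `except Exception` is not reached.
Result: 15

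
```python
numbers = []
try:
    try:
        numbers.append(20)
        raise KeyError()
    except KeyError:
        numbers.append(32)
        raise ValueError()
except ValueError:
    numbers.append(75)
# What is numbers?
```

Step-by-step execution trace:
1. Inner try: `numbers.append(20)` → numbers = [20].
2. `raise KeyError()` raises KeyError.
3. Inner `except KeyError` matches → `numbers.append(32)` → numbers = [20, 32].
4. `raise ValueError()` raises ValueError; propagates to outer try.
5. Outer `except ValueError` matches → `numbers.append(75)` → numbers = [20, 32, 75].
Result: [20, 32, 75]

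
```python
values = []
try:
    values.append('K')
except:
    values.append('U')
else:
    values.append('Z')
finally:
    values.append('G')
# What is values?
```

Step-by-step execution trace:
1. try: `values.append('K')` → values = ['K']. No exception raised.
2. `except` is skipped.
3. `else` runs: `values.append('Z')` → values = ['K', 'Z'].
4. `finally` always runs: `values.append('G')` → values = ['K', 'Z', 'G'].
Result: ['K', 'Z', 'G']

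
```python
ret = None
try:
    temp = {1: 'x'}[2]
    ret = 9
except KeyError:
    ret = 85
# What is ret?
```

Step-by-step execution trace:
1. `temp = {1: 'x'}[2]` raises KeyError.
2. `ret = 9` is not reached.
3. `except KeyError` matches → ret = 85.
Result: 85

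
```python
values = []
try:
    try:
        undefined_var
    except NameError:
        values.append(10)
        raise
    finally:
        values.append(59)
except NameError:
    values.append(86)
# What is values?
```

Step-by-step execution trace:
1. Inner try: `undefined_var` raises NameError.
2. Inner `except NameError` matches → `values.append(10)` → values = [10].
3. bare `raise` re-raises NameError.
4. Inner `finally` runs during unwinding: `values.append(59)` → values = [10, 59].
5. Outer `except NameError` matches → `values.append(86)` → values = [10, 59, 86].
Result: [10, 59, 86]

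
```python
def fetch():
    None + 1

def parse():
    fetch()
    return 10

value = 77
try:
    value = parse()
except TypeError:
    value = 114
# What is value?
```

Step-by-step execution trace:
1. value starts at 77.
2. try: `parse()` calls `fetch()`.
3. `fetch()` evaluates `None + 1`, which raises TypeError; it propagates through parse (uncaught).
4. `return 10` in parse is not reached; the assignment to value does not complete.
5. `except TypeError` matches → value = 114.
Result: 114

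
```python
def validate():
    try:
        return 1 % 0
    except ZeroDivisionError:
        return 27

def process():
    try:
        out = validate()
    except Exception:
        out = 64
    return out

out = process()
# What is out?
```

Step-by-step execution trace:
1. `process()` calls `validate()`.
2. In validate: `1 % 0` raises ZeroDivisionError; `except ZeroDivisionError` catches it → returns 27.
3. In process: `out = validate()` → out = 27. No exception reaches process.
4. `except Exception` is skipped; process returns 27.
5. out = 27.
Result: 27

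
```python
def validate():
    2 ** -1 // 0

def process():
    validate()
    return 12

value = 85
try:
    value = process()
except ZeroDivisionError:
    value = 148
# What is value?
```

Step-by-step execution trace:
1. value starts at 85.
2. try: `process()` calls `validate()`.
3. `validate()` evaluates `2 ** -1 // 0`, which raises ZeroDivisionError; it propagates through process (uncaught).
4. `return 12` in process is not reached; the assignment to value does not complete.
5. `except ZeroDivisionError` matches → value = 148.
Result: 148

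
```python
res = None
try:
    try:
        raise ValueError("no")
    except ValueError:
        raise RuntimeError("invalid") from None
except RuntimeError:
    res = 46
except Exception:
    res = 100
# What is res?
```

Step-by-step execution trace:
1. Inner try raises ValueError; inner `except ValueError` catches it.
2. `raise RuntimeError(...) from None` raises RuntimeError (from None suppresses __context__, but the active exception is still RuntimeError).
3. Outer `except RuntimeError` matches → res = 46.
4. `except Exception` is not reached.
Result: 46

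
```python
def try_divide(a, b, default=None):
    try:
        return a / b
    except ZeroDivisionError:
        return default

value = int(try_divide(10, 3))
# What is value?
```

Step-by-step execution trace:
1. `try_divide(10, 3)` enters try: `return 10 / 3` → returns 3.3333333333333335. No exception raised.
2. `except ZeroDivisionError` is skipped.
3. `int(3.3333333333333335)` → 3 → value = 3.
Result: 3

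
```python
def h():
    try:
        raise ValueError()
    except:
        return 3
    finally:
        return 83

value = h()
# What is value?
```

Step-by-step execution trace:
1. `h()` enters try: `raise ValueError()` raises ValueError.
2. bare `except` matches → `return 3` sets pending return value 3.
3. Before returning, `finally: return 83` runs and overrides the pending return.
4. h() returns 83 → value = 83.
Result: 83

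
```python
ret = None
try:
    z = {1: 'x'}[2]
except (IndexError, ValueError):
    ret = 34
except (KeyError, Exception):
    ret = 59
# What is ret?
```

Step-by-step execution trace:
1. `z = {1: 'x'}[2]` raises KeyError.
2. `except (IndexError, ValueError)` does not match KeyError; skipped.
3. `except (KeyError, Exception)` matches (KeyError is in the tuple) → ret = 59.
Result: 59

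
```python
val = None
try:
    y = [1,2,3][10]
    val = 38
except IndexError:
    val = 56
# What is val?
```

Step-by-step execution trace:
1. `y = [1,2,3][10]` raises IndexError.
2. `val = 38` is not reached.
3. `except IndexError` matches → val = 56.
Result: 56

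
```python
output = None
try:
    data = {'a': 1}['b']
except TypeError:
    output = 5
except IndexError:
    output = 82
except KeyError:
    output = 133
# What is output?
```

Step-by-step execution trace:
1. `data = {'a': 1}['b']` raises KeyError.
2. `except TypeError` does not match KeyError; skipped.
3. `except IndexError` does not match KeyError; skipped.
4. `except KeyError` matches → output = 133.
Result: 133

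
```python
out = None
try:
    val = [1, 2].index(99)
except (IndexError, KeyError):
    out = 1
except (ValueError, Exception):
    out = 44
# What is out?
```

Step-by-step execution trace:
1. `val = [1, 2].index(99)` raises ValueError.
2. `except (IndexError, KeyError)` does not match ValueError; skipped.
3. `except (ValueError, Exception)` matches (ValueError is in the tuple) → out = 44.
Result: 44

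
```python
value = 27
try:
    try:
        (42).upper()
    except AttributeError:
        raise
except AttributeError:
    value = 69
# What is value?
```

Step-by-step execution trace:
1. Inner try: `(42).upper()` raises AttributeError.
2. Inner `except AttributeError` matches; bare `raise` re-raises the same AttributeError.
3. Outer `except AttributeError` matches → value = 69.
Result: 69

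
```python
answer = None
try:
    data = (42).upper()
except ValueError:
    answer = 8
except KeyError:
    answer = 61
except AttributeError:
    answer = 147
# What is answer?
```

Step-by-step execution trace:
1. `data = (42).upper()` raises AttributeError.
2. `except ValueError` does not match AttributeError; skipped.
3. `except KeyError` does not match AttributeError; skipped.
4. `except AttributeError` matches → answer = 147.
Result: 147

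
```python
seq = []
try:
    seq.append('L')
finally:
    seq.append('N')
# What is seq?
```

Step-by-step execution trace:
1. try: `seq.append('L')` → seq = ['L'].
2. The try body completes without raising.
3. finally always runs: `seq.append('N')` → seq = ['L', 'N'].
Result: ['L', 'N']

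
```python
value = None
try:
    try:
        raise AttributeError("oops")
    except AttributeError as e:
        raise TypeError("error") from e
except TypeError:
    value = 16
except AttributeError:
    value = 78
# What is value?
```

Step-by-step execution trace:
1. Inner try raises AttributeError; inner `except AttributeError as e` catches it.
2. `raise TypeError(...) from e` raises TypeError (AttributeError is attached as __cause__, but only TypeError is active).
3. Outer `except TypeError` matches → value = 16.
4. `except AttributeError` is not reached.
Result: 16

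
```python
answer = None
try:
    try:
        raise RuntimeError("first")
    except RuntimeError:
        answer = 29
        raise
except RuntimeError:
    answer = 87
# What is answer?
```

Step-by-step execution trace:
1. Inner try: `raise RuntimeError("first")` raises RuntimeError.
2. Inner `except RuntimeError` matches → answer = 29.
3. bare `raise` re-raises the same RuntimeError.
4. Outer `except RuntimeError` matches → answer = 87.
Result: 87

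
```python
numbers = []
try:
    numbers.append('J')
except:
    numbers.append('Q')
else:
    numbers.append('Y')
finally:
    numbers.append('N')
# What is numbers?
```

Step-by-step execution trace:
1. try: `numbers.append('J')` → numbers = ['J']. No exception raised.
2. `except` is skipped.
3. `else` runs: `numbers.append('Y')` → numbers = ['J', 'Y'].
4. `finally` always runs: `numbers.append('N')` → numbers = ['J', 'Y', 'N'].
Result: ['J', 'Y', 'N']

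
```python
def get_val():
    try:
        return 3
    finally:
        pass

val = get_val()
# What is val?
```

Step-by-step execution trace:
1. `get_val()` enters try: `return 3` sets pending return value 3.
2. Before returning, `finally: pass` runs (no effect).
3. get_val() returns 3 → val = 3.
Result: 3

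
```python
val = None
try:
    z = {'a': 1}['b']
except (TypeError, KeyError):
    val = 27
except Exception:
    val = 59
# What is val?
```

Step-by-step execution trace:
1. `z = {'a': 1}['b']` raises KeyError.
2. `except (TypeError, KeyError)` matches (KeyError is in the tuple) → val = 27.
3. `except Exception` is not reached.
Result: 27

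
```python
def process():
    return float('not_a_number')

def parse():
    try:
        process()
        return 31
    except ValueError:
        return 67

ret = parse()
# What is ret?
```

Step-by-step execution trace:
1. `parse()` calls `process()`.
2. `process()` evaluates `float('not_a_number')`, which raises ValueError; it propagates to the caller.
3. `return 31` is not reached.
4. `except ValueError` in parse matches → returns 67.
5. ret = 67.
Result: 67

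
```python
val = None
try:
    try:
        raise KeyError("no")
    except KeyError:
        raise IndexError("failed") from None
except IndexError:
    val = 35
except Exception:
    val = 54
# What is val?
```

Step-by-step execution trace:
1. Inner try raises KeyError; inner `except KeyError` catches it.
2. `raise IndexError(...) from None` raises IndexError (from None suppresses __context__, but the active exception is still IndexError).
3. Outer `except IndexError` matches → val = 35.
4. `except Exception` is not reached.
Result: 35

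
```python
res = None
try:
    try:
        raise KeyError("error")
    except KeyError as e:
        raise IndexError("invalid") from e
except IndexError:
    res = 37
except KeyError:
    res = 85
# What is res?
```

Step-by-step execution trace:
1. Inner try raises KeyError; inner `except KeyError as e` catches it.
2. `raise IndexError(...) from e` raises IndexError (KeyError is attached as __cause__, but only IndexError is active).
3. Outer `except IndexError` matches → res = 37.
4. `except KeyError` is not reached.
Result: 37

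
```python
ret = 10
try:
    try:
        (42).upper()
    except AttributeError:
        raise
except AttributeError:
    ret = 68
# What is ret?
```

Step-by-step execution trace:
1. Inner try: `(42).upper()` raises AttributeError.
2. Inner `except AttributeError` matches; bare `raise` re-raises the same AttributeError.
3. Outer `except AttributeError` matches → ret = 68.
Result: 68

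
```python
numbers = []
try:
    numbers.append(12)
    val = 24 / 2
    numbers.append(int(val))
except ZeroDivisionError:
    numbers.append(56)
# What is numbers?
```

Step-by-step execution trace:
1. try: `numbers.append(12)` → numbers = [12].
2. `val = 24 / 2` → val = 12.0. No exception raised.
3. `numbers.append(int(val))` → numbers = [12, 12].
4. `except ZeroDivisionError` is skipped (no exception was raised).
Result: [12, 12]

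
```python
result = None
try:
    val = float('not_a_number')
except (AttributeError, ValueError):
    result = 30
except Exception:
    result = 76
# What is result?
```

Step-by-step execution trace:
1. `val = float('not_a_number')` raises ValueError.
2. `except (AttributeError, ValueError)` matches (ValueError is in the tuple) → result = 30.
3. `except Exception` is not reached.
Result: 30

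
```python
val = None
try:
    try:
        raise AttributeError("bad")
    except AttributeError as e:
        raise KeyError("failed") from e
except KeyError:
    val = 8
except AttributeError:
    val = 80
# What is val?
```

Step-by-step execution trace:
1. Inner try raises AttributeError; inner `except AttributeError as e` catches it.
2. `raise KeyError(...) from e` raises KeyError (AttributeError is attached as __cause__, but only KeyError is active).
3. Outer `except KeyError` matches → val = 8.
4. `except AttributeError` is not reached.
Result: 8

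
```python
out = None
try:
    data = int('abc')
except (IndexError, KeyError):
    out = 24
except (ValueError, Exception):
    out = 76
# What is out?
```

Step-by-step execution trace:
1. `data = int('abc')` raises ValueError.
2. `except (IndexError, KeyError)` does not match ValueError; skipped.
3. `except (ValueError, Exception)` matches (ValueError is in the tuple) → out = 76.
Result: 76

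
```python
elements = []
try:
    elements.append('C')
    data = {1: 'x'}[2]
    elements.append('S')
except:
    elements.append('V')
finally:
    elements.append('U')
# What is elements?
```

Step-by-step execution trace:
1. try: `elements.append('C')` → elements = ['C'].
2. `data = {1: 'x'}[2]` raises KeyError; `elements.append('S')` is not reached.
3. bare `except` matches → `elements.append('V')` → elements = ['C', 'V'].
4. finally always runs: `elements.append('U')` → elements = ['C', 'V', 'U'].
Result: ['C', 'V', 'U']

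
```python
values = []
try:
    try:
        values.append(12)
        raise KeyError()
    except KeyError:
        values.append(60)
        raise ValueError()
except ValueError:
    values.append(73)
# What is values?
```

Step-by-step execution trace:
1. Inner try: `values.append(12)` → values = [12].
2. `raise KeyError()` raises KeyError.
3. Inner `except KeyError` matches → `values.append(60)` → values = [12, 60].
4. `raise ValueError()` raises ValueError; propagates to outer try.
5. Outer `except ValueError` matches → `values.append(73)` → values = [12, 60, 73].
Result: [12, 60, 73]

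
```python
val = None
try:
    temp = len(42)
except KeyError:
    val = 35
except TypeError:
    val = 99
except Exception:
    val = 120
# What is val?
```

Step-by-step execution trace:
1. `temp = len(42)` raises TypeError.
2. `except KeyError` does not match TypeError; skipped.
3. `except TypeError` matches → val = 99.
4. Remaining except clauses are skipped.
Result: 99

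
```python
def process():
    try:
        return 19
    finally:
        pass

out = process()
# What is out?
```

Step-by-step execution trace:
1. `process()` enters try: `return 19` sets pending return value 19.
2. Before returning, `finally: pass` runs (no effect).
3. process() returns 19 → out = 19.
Result: 19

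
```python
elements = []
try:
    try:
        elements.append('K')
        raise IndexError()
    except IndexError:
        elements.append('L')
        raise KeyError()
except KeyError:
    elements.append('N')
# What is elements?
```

Step-by-step execution trace:
1. Inner try: `elements.append('K')` → elements = ['K'].
2. `raise IndexError()` raises IndexError.
3. Inner `except IndexError` matches → `elements.append('L')` → elements = ['K', 'L'].
4. `raise KeyError()` raises KeyError; propagates to outer try.
5. Outer `except KeyError` matches → `elements.append('N')` → elements = ['K', 'L', 'N'].
Result: ['K', 'L', 'N']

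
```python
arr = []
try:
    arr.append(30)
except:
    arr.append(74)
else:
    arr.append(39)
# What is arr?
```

Step-by-step execution trace:
1. try: `arr.append(30)` → arr = [30]. No exception raised.
2. `except` is skipped.
3. `else` runs (try completed without exception): `arr.append(39)` → arr = [30, 39].
Result: [30, 39]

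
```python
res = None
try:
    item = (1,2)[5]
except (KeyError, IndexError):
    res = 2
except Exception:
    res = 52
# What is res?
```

Step-by-step execution trace:
1. `item = (1,2)[5]` raises IndexError.
2. `except (KeyError, IndexError)` matches (IndexError is in the tuple) → res = 2.
3. `except Exception` is not reached.
Result: 2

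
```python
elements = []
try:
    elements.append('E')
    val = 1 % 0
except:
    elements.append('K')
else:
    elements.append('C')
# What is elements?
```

Step-by-step execution trace:
1. try: `elements.append('E')` → elements = ['E'].
2. `val = 1 % 0` raises ZeroDivisionError.
3. bare `except` matches → `elements.append('K')` → elements = ['E', 'K'].
4. `else` is skipped (an exception was raised).
Result: ['E', 'K']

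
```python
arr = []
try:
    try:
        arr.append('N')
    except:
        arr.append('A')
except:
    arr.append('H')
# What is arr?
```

Step-by-step execution trace:
1. Inner try: `arr.append('N')` → arr = ['N']. No exception raised.
2. Inner `except` is skipped.
3. Inner try completes normally; outer `except` is skipped.
Result: ['N']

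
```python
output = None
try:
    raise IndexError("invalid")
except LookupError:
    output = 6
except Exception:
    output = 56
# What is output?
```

Step-by-step execution trace:
1. `raise IndexError(...)` raises IndexError.
2. `except LookupError` matches (IndexError is a subclass of LookupError) → output = 6.
3. `except Exception` is not reached.
Result: 6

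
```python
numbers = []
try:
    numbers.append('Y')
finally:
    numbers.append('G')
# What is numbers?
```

Step-by-step execution trace:
1. try: `numbers.append('Y')` → numbers = ['Y'].
2. The try body completes without raising.
3. finally always runs: `numbers.append('G')` → numbers = ['Y', 'G'].
Result: ['Y', 'G']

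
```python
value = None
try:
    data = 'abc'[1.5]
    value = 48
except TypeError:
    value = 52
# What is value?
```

Step-by-step execution trace:
1. `data = 'abc'[1.5]` raises TypeError.
2. `value = 48` is not reached.
3. `except TypeError` matches → value = 52.
Result: 52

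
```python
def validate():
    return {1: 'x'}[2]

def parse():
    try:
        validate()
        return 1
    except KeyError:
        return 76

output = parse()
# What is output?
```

Step-by-step execution trace:
1. `parse()` calls `validate()`.
2. `validate()` evaluates `{1: 'x'}[2]`, which raises KeyError; it propagates to the caller.
3. `return 1` is not reached.
4. `except KeyError` in parse matches → returns 76.
5. output = 76.
Result: 76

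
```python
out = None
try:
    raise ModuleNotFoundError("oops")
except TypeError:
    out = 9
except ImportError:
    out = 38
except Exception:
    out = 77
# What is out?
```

Step-by-step execution trace:
1. `raise ModuleNotFoundError(...)` raises ModuleNotFoundError.
2. `except TypeError` does not match (ModuleNotFoundError is not a subclass of TypeError); skipped.
3. `except ImportError` matches (ModuleNotFoundError is a subclass of ImportError) → out = 38.
4. `except Exception` is not reached.
Result: 38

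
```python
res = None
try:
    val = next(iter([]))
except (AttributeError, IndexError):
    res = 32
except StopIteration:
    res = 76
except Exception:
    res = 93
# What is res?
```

Step-by-step execution trace:
1. `val = next(iter([]))` raises StopIteration.
2. `except (AttributeError, IndexError)` does not match StopIteration; skipped.
3. `except StopIteration` matches (exact type match) → res = 76.
4. `except Exception` is not reached.
Result: 76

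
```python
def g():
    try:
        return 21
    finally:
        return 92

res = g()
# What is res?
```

Step-by-step execution trace:
1. `g()` enters try: `return 21` sets pending return value 21.
2. Before returning, `finally: return 92` runs and overrides the pending return.
3. g() returns 92 → res = 92.
Result: 92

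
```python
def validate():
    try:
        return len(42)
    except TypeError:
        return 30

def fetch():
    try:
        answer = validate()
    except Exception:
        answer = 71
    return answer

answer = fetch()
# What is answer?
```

Step-by-step execution trace:
1. `fetch()` calls `validate()`.
2. In validate: `len(42)` raises TypeError; `except TypeError` catches it → returns 30.
3. In fetch: `answer = validate()` → answer = 30. No exception reaches fetch.
4. `except Exception` is skipped; fetch returns 30.
5. answer = 30.
Result: 30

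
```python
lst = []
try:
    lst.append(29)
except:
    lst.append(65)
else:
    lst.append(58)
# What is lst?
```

Step-by-step execution trace:
1. try: `lst.append(29)` → lst = [29]. No exception raised.
2. `except` is skipped.
3. `else` runs (try completed without exception): `lst.append(58)` → lst = [29, 58].
Result: [29, 58]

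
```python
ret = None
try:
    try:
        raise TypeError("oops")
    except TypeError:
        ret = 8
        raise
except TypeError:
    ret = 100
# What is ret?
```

Step-by-step execution trace:
1. Inner try: `raise TypeError("oops")` raises TypeError.
2. Inner `except TypeError` matches → ret = 8.
3. bare `raise` re-raises the same TypeError.
4. Outer `except TypeError` matches → ret = 100.
Result: 100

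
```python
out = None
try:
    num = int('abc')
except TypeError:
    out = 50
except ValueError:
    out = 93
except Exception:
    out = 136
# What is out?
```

Step-by-step execution trace:
1. `num = int('abc')` raises ValueError.
2. `except TypeError` does not match ValueError; skipped.
3. `except ValueError` matches → out = 93.
4. Remaining except clauses are skipped.
Result: 93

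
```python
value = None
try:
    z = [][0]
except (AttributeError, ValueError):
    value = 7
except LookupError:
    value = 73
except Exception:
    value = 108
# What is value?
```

Step-by-step execution trace:
1. `z = [][0]` raises IndexError.
2. `except (AttributeError, ValueError)` does not match IndexError; skipped.
3. `except LookupError` matches (IndexError is a subclass of LookupError) → value = 73.
4. `except Exception` is not reached.
Result: 73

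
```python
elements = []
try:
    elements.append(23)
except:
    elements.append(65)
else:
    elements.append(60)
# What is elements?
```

Step-by-step execution trace:
1. try: `elements.append(23)` → elements = [23]. No exception raised.
2. `except` is skipped.
3. `else` runs (try completed without exception): `elements.append(60)` → elements = [23, 60].
Result: [23, 60]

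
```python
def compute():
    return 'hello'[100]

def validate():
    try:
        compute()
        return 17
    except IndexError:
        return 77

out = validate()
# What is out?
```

Step-by-step execution trace:
1. `validate()` calls `compute()`.
2. `compute()` evaluates `'hello'[100]`, which raises IndexError; it propagates to the caller.
3. `return 17` is not reached.
4. `except IndexError` in validate matches → returns 77.
5. out = 77.
Result: 77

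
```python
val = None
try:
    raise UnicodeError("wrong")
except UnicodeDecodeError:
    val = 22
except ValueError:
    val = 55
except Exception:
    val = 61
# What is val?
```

Step-by-step execution trace:
1. `raise UnicodeError(...)` raises UnicodeError.
2. `except UnicodeDecodeError` does not match (UnicodeError is not a subclass of UnicodeDecodeError); skipped.
3. `except ValueError` matches (UnicodeError is a subclass of ValueError) → val = 55.
4. `except Exception` is not reached.
Result: 55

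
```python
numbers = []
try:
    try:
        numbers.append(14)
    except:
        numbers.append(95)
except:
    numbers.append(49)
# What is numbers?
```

Step-by-step execution trace:
1. Inner try: `numbers.append(14)` → numbers = [14]. No exception raised.
2. Inner `except` is skipped.
3. Inner try completes normally; outer `except` is skipped.
Result: [14]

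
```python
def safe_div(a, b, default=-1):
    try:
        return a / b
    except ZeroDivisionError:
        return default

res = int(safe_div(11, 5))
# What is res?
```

Step-by-step execution trace:
1. `safe_div(11, 5)` enters try: `return 11 / 5` → returns 2.2. No exception raised.
2. `except ZeroDivisionError` is skipped.
3. `int(2.2)` → 2 → res = 2.
Result: 2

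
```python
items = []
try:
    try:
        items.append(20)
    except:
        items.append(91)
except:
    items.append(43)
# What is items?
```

Step-by-step execution trace:
1. Inner try: `items.append(20)` → items = [20]. No exception raised.
2. Inner `except` is skipped.
3. Inner try completes normally; outer `except` is skipped.
Result: [20]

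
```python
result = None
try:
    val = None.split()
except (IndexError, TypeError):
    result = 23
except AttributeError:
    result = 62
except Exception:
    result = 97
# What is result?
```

Step-by-step execution trace:
1. `val = None.split()` raises AttributeError.
2. `except (IndexError, TypeError)` does not match AttributeError; skipped.
3. `except AttributeError` matches (exact type match) → result = 62.
4. `except Exception` is not reached.
Result: 62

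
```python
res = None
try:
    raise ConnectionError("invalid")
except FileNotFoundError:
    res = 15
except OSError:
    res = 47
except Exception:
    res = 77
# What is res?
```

Step-by-step execution trace:
1. `raise ConnectionError(...)` raises ConnectionError.
2. `except FileNotFoundError` does not match (ConnectionError is not a subclass of FileNotFoundError); skipped.
3. `except OSError` matches (ConnectionError is a subclass of OSError) → res = 47.
4. `except Exception` is not reached.
Result: 47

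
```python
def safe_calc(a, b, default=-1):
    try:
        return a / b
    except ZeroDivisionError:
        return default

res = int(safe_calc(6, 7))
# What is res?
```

Step-by-step execution trace:
1. `safe_calc(6, 7)` enters try: `return 6 / 7` → returns 0.8571428571428571. No exception raised.
2. `except ZeroDivisionError` is skipped.
3. `int(0.8571428571428571)` → 0 → res = 0.
Result: 0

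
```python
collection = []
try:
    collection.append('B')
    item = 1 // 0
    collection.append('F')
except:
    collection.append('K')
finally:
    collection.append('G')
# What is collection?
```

Step-by-step execution trace:
1. try: `collection.append('B')` → collection = ['B'].
2. `item = 1 // 0` raises ZeroDivisionError; `collection.append('F')` is not reached.
3. bare `except` matches → `collection.append('K')` → collection = ['B', 'K'].
4. finally always runs: `collection.append('G')` → collection = ['B', 'K', 'G'].
Result: ['B', 'K', 'G']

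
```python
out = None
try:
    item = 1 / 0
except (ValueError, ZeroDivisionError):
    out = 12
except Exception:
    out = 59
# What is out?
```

Step-by-step execution trace:
1. `item = 1 / 0` raises ZeroDivisionError.
2. `except (ValueError, ZeroDivisionError)` matches (ZeroDivisionError is in the tuple) → out = 12.
3. `except Exception` is not reached.
Result: 12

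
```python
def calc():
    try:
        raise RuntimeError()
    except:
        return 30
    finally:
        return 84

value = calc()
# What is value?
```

Step-by-step execution trace:
1. `calc()` enters try: `raise RuntimeError()` raises RuntimeError.
2. bare `except` matches → `return 30` sets pending return value 30.
3. Before returning, `finally: return 84` runs and overrides the pending return.
4. calc() returns 84 → value = 84.
Result: 84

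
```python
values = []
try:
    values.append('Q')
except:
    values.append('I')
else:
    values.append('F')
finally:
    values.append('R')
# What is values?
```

Step-by-step execution trace:
1. try: `values.append('Q')` → values = ['Q']. No exception raised.
2. `except` is skipped.
3. `else` runs: `values.append('F')` → values = ['Q', 'F'].
4. `finally` always runs: `values.append('R')` → values = ['Q', 'F', 'R'].
Result: ['Q', 'F', 'R']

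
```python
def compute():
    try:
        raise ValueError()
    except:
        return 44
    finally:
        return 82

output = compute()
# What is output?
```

Step-by-step execution trace:
1. `compute()` enters try: `raise ValueError()` raises ValueError.
2. bare `except` matches → `return 44` sets pending return value 44.
3. Before returning, `finally: return 82` runs and overrides the pending return.
4. compute() returns 82 → output = 82.
Result: 82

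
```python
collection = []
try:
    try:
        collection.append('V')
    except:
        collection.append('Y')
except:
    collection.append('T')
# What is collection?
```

Step-by-step execution trace:
1. Inner try: `collection.append('V')` → collection = ['V']. No exception raised.
2. Inner `except` is skipped.
3. Inner try completes normally; outer `except` is skipped.
Result: ['V']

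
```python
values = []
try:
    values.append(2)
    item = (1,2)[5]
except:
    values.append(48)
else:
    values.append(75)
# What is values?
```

Step-by-step execution trace:
1. try: `values.append(2)` → values = [2].
2. `item = (1,2)[5]` raises IndexError.
3. bare `except` matches → `values.append(48)` → values = [2, 48].
4. `else` is skipped (an exception was raised).
Result: [2, 48]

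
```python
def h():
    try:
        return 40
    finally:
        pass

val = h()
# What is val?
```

Step-by-step execution trace:
1. `h()` enters try: `return 40` sets pending return value 40.
2. Before returning, `finally: pass` runs (no effect).
3. h() returns 40 → val = 40.
Result: 40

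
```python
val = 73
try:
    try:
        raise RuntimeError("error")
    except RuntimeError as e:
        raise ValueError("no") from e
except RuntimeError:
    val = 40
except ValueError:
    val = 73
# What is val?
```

Step-by-step execution trace:
1. Inner try raises RuntimeError; inner `except RuntimeError as e` catches it.
2. `raise ValueError(...) from e` raises ValueError (RuntimeError is attached as __cause__, but only ValueError is active).
3. Outer `except RuntimeError` does not match ValueError; skipped.
4. Outer `except ValueError` matches → val = 73.
Result: 73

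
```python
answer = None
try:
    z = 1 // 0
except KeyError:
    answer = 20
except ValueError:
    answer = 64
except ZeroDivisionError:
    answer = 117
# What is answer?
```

Step-by-step execution trace:
1. `z = 1 // 0` raises ZeroDivisionError.
2. `except KeyError` does not match ZeroDivisionError; skipped.
3. `except ValueError` does not match ZeroDivisionError; skipped.
4. `except ZeroDivisionError` matches → answer = 117.
Result: 117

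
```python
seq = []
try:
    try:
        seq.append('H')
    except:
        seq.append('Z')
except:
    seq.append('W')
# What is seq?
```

Step-by-step execution trace:
1. Inner try: `seq.append('H')` → seq = ['H']. No exception raised.
2. Inner `except` is skipped.
3. Inner try completes normally; outer `except` is skipped.
Result: ['H']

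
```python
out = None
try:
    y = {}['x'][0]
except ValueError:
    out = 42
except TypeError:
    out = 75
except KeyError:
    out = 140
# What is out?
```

Step-by-step execution trace:
1. `y = {}['x'][0]` raises KeyError.
2. `except ValueError` does not match KeyError; skipped.
3. `except TypeError` does not match KeyError; skipped.
4. `except KeyError` matches → out = 140.
Result: 140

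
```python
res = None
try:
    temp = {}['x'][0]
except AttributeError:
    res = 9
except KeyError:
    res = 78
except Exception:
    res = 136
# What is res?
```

Step-by-step execution trace:
1. `temp = {}['x'][0]` raises KeyError.
2. `except AttributeError` does not match KeyError; skipped.
3. `except KeyError` matches → res = 78.
4. Remaining except clauses are skipped.
Result: 78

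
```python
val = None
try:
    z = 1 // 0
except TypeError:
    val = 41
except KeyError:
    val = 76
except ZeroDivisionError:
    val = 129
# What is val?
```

Step-by-step execution trace:
1. `z = 1 // 0` raises ZeroDivisionError.
2. `except TypeError` does not match ZeroDivisionError; skipped.
3. `except KeyError` does not match ZeroDivisionError; skipped.
4. `except ZeroDivisionError` matches → val = 129.
Result: 129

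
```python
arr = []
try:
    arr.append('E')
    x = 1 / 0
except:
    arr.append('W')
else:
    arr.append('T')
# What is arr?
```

Step-by-step execution trace:
1. try: `arr.append('E')` → arr = ['E'].
2. `x = 1 / 0` raises ZeroDivisionError.
3. bare `except` matches → `arr.append('W')` → arr = ['E', 'W'].
4. `else` is skipped (an exception was raised).
Result: ['E', 'W']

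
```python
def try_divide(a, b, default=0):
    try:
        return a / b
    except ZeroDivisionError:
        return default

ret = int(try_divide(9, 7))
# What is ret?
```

Step-by-step execution trace:
1. `try_divide(9, 7)` enters try: `return 9 / 7` → returns 1.2857142857142858. No exception raised.
2. `except ZeroDivisionError` is skipped.
3. `int(1.2857142857142858)` → 1 → ret = 1.
Result: 1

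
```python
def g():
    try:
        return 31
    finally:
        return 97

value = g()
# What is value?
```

Step-by-step execution trace:
1. `g()` enters try: `return 31` sets pending return value 31.
2. Before returning, `finally: return 97` runs and overrides the pending return.
3. g() returns 97 → value = 97.
Result: 97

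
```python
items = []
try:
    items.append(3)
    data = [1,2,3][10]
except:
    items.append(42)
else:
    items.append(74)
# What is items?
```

Step-by-step execution trace:
1. try: `items.append(3)` → items = [3].
2. `data = [1,2,3][10]` raises IndexError.
3. bare `except` matches → `items.append(42)` → items = [3, 42].
4. `else` is skipped (an exception was raised).
Result: [3, 42]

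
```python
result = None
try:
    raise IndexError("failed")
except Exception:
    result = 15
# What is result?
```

Step-by-step execution trace:
1. `raise IndexError(...)` raises IndexError.
2. `except Exception` matches (IndexError is a subclass of Exception) → result = 15.
Result: 15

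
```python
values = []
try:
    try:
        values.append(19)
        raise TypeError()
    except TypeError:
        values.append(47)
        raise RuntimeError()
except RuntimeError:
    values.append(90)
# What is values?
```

Step-by-step execution trace:
1. Inner try: `values.append(19)` → values = [19].
2. `raise TypeError()` raises TypeError.
3. Inner `except TypeError` matches → `values.append(47)` → values = [19, 47].
4. `raise RuntimeError()` raises RuntimeError; propagates to outer try.
5. Outer `except RuntimeError` matches → `values.append(90)` → values = [19, 47, 90].
Result: [19, 47, 90]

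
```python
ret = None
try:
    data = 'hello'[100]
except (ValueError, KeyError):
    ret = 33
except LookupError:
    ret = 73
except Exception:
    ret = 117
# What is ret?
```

Step-by-step execution trace:
1. `data = 'hello'[100]` raises IndexError.
2. `except (ValueError, KeyError)` does not match IndexError; skipped.
3. `except LookupError` matches (IndexError is a subclass of LookupError) → ret = 73.
4. `except Exception` is not reached.
Result: 73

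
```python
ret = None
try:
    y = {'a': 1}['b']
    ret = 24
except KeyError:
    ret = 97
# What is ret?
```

Step-by-step execution trace:
1. `y = {'a': 1}['b']` raises KeyError.
2. `ret = 24` is not reached.
3. `except KeyError` matches → ret = 97.
Result: 97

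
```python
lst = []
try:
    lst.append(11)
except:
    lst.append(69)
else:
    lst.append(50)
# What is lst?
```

Step-by-step execution trace:
1. try: `lst.append(11)` → lst = [11]. No exception raised.
2. `except` is skipped.
3. `else` runs (try completed without exception): `lst.append(50)` → lst = [11, 50].
Result: [11, 50]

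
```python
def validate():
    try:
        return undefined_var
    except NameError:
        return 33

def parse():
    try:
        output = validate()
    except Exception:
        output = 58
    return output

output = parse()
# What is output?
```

Step-by-step execution trace:
1. `parse()` calls `validate()`.
2. In validate: `undefined_var` raises NameError; `except NameError` catches it → returns 33.
3. In parse: `output = validate()` → output = 33. No exception reaches parse.
4. `except Exception` is skipped; parse returns 33.
5. output = 33.
Result: 33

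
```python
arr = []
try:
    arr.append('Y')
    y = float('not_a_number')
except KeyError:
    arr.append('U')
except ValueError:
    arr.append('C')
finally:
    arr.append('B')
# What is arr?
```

Step-by-step execution trace:
1. try: `arr.append('Y')` → arr = ['Y'].
2. `y = float('not_a_number')` raises ValueError.
3. `except KeyError` does not match ValueError; skipped.
4. `except ValueError` matches → `arr.append('C')` → arr = ['Y', 'C'].
5. finally always runs: `arr.append('B')` → arr = ['Y', 'C', 'B'].
Result: ['Y', 'C', 'B']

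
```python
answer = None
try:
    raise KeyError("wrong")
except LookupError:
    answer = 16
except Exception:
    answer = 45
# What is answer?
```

Step-by-step execution trace:
1. `raise KeyError(...)` raises KeyError.
2. `except LookupError` matches (KeyError is a subclass of LookupError) → answer = 16.
3. `except Exception` is not reached.
Result: 16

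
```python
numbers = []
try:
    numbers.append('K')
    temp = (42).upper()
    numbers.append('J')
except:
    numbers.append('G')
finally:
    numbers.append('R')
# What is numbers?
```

Step-by-step execution trace:
1. try: `numbers.append('K')` → numbers = ['K'].
2. `temp = (42).upper()` raises AttributeError; `numbers.append('J')` is not reached.
3. bare `except` matches → `numbers.append('G')` → numbers = ['K', 'G'].
4. finally always runs: `numbers.append('R')` → numbers = ['K', 'G', 'R'].
Result: ['K', 'G', 'R']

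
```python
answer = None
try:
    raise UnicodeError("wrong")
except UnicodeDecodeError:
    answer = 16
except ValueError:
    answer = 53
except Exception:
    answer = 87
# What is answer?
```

Step-by-step execution trace:
1. `raise UnicodeError(...)` raises UnicodeError.
2. `except UnicodeDecodeError` does not match (UnicodeError is not a subclass of UnicodeDecodeError); skipped.
3. `except ValueError` matches (UnicodeError is a subclass of ValueError) → answer = 53.
4. `except Exception` is not reached.
Result: 53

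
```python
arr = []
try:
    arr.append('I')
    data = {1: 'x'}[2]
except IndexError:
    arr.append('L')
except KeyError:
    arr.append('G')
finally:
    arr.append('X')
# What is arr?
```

Step-by-step execution trace:
1. try: `arr.append('I')` → arr = ['I'].
2. `data = {1: 'x'}[2]` raises KeyError.
3. `except IndexError` does not match KeyError; skipped.
4. `except KeyError` matches → `arr.append('G')` → arr = ['I', 'G'].
5. finally always runs: `arr.append('X')` → arr = ['I', 'G', 'X'].
Result: ['I', 'G', 'X']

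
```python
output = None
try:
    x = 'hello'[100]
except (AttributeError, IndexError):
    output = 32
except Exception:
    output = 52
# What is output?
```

Step-by-step execution trace:
1. `x = 'hello'[100]` raises IndexError.
2. `except (AttributeError, IndexError)` matches (IndexError is in the tuple) → output = 32.
3. `except Exception` is not reached.
Result: 32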